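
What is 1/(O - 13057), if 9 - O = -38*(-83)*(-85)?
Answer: 1/255042 ≈ 3.9209e-6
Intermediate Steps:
O = 268099 (O = 9 - (-38*(-83))*(-85) = 9 - 3154*(-85) = 9 - 1*(-268090) = 9 + 268090 = 268099)
1/(O - 13057) = 1/(268099 - 13057) = 1/255042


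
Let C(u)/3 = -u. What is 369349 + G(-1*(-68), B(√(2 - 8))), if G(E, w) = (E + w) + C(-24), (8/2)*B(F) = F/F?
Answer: 1477957/4 ≈ 3.6949e+5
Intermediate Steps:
C(u) = -3*u (C(u) = 3*(-u) = -3*u)
B(F) = ¼ (B(F) = (F/F)/4 = (¼)*1 = ¼)
G(E, w) = 72 + E + w (G(E, w) = (E + w) - 3*(-24) = (E + w) + 72 = 72 + E + w)
369349 + G(-1*(-68), B(√(2 - 8))) = 369349 + (72 - 1*(-68) + ¼) = 369349 + (72 + 68 + ¼) = 369349 + 561/4 = 1477957/4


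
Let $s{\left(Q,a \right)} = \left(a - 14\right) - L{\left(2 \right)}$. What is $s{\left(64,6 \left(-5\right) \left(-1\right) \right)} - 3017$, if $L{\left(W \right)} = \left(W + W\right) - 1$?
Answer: $-3004$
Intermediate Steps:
$L{\left(W \right)} = -1 + 2 W$ ($L{\left(W \right)} = 2 W - 1 = -1 + 2 W$)
$s{\left(Q,a \right)} = -17 + a$ ($s{\left(Q,a \right)} = \left(a - 14\right) - \left(-1 + 2 \cdot 2\right) = \left(-14 + a\right) - \left(-1 + 4\right) = \left(-14 + a\right) - 3 = -17 + a$)
$s{\left(64,6 \left(-5\right) \left(-1\right) \right)} - 3017 = \left(-17 + 6 \left(-5\right) \left(-1\right)\right) - 3017 = \left(-17 - -30\right) - 3017 = \left(-17 + 30\right) - 3017 = 13 - 3017 = -3004$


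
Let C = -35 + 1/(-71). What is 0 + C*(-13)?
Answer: 32318/71 ≈ 455.18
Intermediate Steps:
C = -2486/71 (C = -35 - 1/71 = -2486/71 ≈ -35.014)
0 + C*(-13) = 0 - 2486/71*(-13) = 0 + 32318/71 = 32318/71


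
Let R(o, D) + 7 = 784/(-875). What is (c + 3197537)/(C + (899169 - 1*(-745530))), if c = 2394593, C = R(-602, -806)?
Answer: 349508125/102793194 ≈ 3.4001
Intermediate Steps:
R(o, D) = -987/125 (R(o, D) = -7 + 784/(-875) = -7 + 784*(-1/875) = -7 - 112/125 = -987/125)
C = -987/125 ≈ -7.8960
(c + 3197537)/(C + (899169 - 1*(-745530))) = (2394593 + 3197537)/(-987/125 + (899169 - 1*(-745530))) = 5592130/(-987/125 + (899169 + 745530)) = 5592130/(-987/125 + 1644699) = 5592130/(205586388/125) = 5592130*(125/205586388) = 349508125/102793194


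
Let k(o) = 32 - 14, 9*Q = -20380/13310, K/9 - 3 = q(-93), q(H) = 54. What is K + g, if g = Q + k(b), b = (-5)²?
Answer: 6358811/11979 ≈ 530.83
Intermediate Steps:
K = 513 (K = 27 + 9*54 = 27 + 486 = 513)
b = 25
Q = -2038/11979 (Q = (-20380/13310)/9 = (-20380*1/13310)/9 = (⅑)*(-2038/1331) = -2038/11979 ≈ -0.17013)
k(o) = 18
g = 213584/11979 (g = -2038/11979 + 18 = 213584/11979 ≈ 17.830)
K + g = 513 + 213584/11979 = 6358811/11979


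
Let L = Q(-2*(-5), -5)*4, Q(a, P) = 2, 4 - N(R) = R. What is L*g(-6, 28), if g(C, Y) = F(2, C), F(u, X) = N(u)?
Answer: 16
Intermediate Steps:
N(R) = 4 - R
F(u, X) = 4 - u
g(C, Y) = 2 (g(C, Y) = 4 - 1*2 = 4 - 2 = 2)
L = 8 (L = 2*4 = 8)
L*g(-6, 28) = 8*2 = 16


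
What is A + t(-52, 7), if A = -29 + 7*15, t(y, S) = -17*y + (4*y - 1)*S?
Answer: -503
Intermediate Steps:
t(y, S) = -17*y + S*(-1 + 4*y) (t(y, S) = -17*y + (-1 + 4*y)*S = -17*y + S*(-1 + 4*y))
A = 76 (A = -29 + 105 = 76)
A + t(-52, 7) = 76 + (-1*7 - 17*(-52) + 4*7*(-52)) = 76 + (-7 + 884 - 1456) = 76 - 579 = -503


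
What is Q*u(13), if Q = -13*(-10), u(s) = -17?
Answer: -2210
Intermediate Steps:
Q = 130
Q*u(13) = 130*(-17) = -2210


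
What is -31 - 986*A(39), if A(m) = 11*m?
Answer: -423025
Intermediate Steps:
-31 - 986*A(39) = -31 - 10846*39 = -31 - 986*429 = -31 - 422994 = -423025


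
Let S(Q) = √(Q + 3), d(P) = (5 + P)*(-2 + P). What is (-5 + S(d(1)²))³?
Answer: -710 + 114*√39 ≈ 1.9298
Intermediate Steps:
d(P) = (-2 + P)*(5 + P)
S(Q) = √(3 + Q)
(-5 + S(d(1)²))³ = (-5 + √(3 + (-10 + 1² + 3*1)²))³ = (-5 + √(3 + (-10 + 1 + 3)²))³ = (-5 + √(3 + (-6)²))³ = (-5 + √(3 + 36))³ = (-5 + √39)³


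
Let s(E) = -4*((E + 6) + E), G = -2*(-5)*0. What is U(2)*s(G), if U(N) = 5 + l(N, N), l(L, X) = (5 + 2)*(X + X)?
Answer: -792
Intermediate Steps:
l(L, X) = 14*X (l(L, X) = 7*(2*X) = 14*X)
U(N) = 5 + 14*N
G = 0 (G = 10*0 = 0)
s(E) = -24 - 8*E (s(E) = -4*((6 + E) + E) = -4*(6 + 2*E) = -24 - 8*E)
U(2)*s(G) = (5 + 14*2)*(-24 - 8*0) = (5 + 28)*(-24 + 0) = 33*(-24) = -792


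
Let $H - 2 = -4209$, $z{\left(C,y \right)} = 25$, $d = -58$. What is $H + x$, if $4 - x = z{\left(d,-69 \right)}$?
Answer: $-4228$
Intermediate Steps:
$H = -4207$ ($H = 2 - 4209 = -4207$)
$x = -21$ ($x = 4 - 25 = -21$)
$H + x = -4207 - 21 = -4228$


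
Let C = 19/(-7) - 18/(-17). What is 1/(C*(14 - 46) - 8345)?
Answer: -119/986751 ≈ -0.00012060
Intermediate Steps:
C = -197/119 (C = 19*(-⅐) - 18*(-1/17) = -19/7 + 18/17 = -197/119 ≈ -1.6555)
1/(C*(14 - 46) - 8345) = 1/(-197*(14 - 46)/119 - 8345) = 1/(-197/119*(-32) - 8345) = 1/(6304/119 - 8345) = 1/(-986751/119) = -119/986751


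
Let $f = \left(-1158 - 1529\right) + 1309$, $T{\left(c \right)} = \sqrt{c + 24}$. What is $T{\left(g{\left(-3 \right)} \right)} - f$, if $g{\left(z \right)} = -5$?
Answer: $1378 + \sqrt{19} \approx 1382.4$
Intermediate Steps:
$T{\left(c \right)} = \sqrt{24 + c}$
$f = -1378$ ($f = -2687 + 1309 = -1378$)
$T{\left(g{\left(-3 \right)} \right)} - f = \sqrt{24 - 5} - -1378 = \sqrt{19} + 1378 = 1378 + \sqrt{19}$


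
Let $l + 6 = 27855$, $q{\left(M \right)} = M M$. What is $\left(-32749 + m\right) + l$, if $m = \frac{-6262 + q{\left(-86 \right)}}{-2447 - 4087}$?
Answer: $- \frac{592921}{121} \approx -4900.2$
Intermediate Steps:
$q{\left(M \right)} = M^{2}$
$l = 27849$ ($l = -6 + 27855 = 27849$)
$m = - \frac{21}{121}$ ($m = \frac{-6262 + \left(-86\right)^{2}}{-2447 - 4087} = \frac{-6262 + 7396}{-6534} = 1134 \left(- \frac{1}{6534}\right) = - \frac{21}{121} \approx -0.17355$)
$\left(-32749 + m\right) + l = \left(-32749 - \frac{21}{121}\right) + 27849 = - \frac{3962650}{121} + 27849 = - \frac{592921}{121}$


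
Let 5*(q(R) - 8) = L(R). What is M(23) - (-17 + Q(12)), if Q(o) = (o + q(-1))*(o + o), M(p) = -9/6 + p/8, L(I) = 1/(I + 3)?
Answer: -18561/40 ≈ -464.02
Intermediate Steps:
L(I) = 1/(3 + I)
q(R) = 8 + 1/(5*(3 + R))
M(p) = -3/2 + p/8 (M(p) = -9*⅙ + p*(⅛) = -3/2 + p/8)
Q(o) = 2*o*(81/10 + o) (Q(o) = (o + (121 + 40*(-1))/(5*(3 - 1)))*(o + o) = (o + (⅕)*(121 - 40)/2)*(2*o) = (o + (⅕)*(½)*81)*(2*o) = (o + 81/10)*(2*o) = (81/10 + o)*(2*o) = 2*o*(81/10 + o))
M(23) - (-17 + Q(12)) = (-3/2 + (⅛)*23) - (-17 + (⅕)*12*(81 + 10*12)) = (-3/2 + 23/8) - (-17 + (⅕)*12*(81 + 120)) = 11/8 - (-17 + (⅕)*12*201) = 11/8 - (-17 + 2412/5) = 11/8 - 1*2327/5 = 11/8 - 2327/5 = -18561/40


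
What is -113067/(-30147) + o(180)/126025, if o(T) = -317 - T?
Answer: 66827632/17836975 ≈ 3.7466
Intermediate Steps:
-113067/(-30147) + o(180)/126025 = -113067/(-30147) + (-317 - 1*180)/126025 = -113067*(-1/30147) + (-317 - 180)*(1/126025) = 37689/10049 - 497*1/126025 = 37689/10049 - 7/1775 = 66827632/17836975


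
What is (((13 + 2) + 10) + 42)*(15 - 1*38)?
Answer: -1541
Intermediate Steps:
(((13 + 2) + 10) + 42)*(15 - 1*38) = ((15 + 10) + 42)*(15 - 38) = (25 + 42)*(-23) = 67*(-23) = -1541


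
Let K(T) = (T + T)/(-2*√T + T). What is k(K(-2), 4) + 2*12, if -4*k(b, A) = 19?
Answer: 77/4 ≈ 19.250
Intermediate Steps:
K(T) = 2*T/(T - 2*√T) (K(T) = (2*T)/(T - 2*√T) = 2*T/(T - 2*√T))
k(b, A) = -19/4 (k(b, A) = -¼*19 = -19/4)
k(K(-2), 4) + 2*12 = -19/4 + 2*12 = -19/4 + 24 = 77/4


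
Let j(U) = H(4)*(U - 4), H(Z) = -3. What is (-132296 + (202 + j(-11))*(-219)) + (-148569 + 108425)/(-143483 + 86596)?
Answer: -10603070899/56887 ≈ -1.8639e+5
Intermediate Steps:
j(U) = 12 - 3*U (j(U) = -3*(U - 4) = -3*(-4 + U) = 12 - 3*U)
(-132296 + (202 + j(-11))*(-219)) + (-148569 + 108425)/(-143483 + 86596) = (-132296 + (202 + (12 - 3*(-11)))*(-219)) + (-148569 + 108425)/(-143483 + 86596) = (-132296 + (202 + (12 + 33))*(-219)) - 40144/(-56887) = (-132296 + (202 + 45)*(-219)) - 40144*(-1/56887) = (-132296 + 247*(-219)) + 40144/56887 = (-132296 - 54093) + 40144/56887 = -186389 + 40144/56887 = -10603070899/56887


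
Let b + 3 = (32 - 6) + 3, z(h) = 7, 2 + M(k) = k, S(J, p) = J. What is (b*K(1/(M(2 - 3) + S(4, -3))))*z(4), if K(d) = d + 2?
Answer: 546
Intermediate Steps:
M(k) = -2 + k
b = 26 (b = -3 + ((32 - 6) + 3) = -3 + (26 + 3) = -3 + 29 = 26)
K(d) = 2 + d
(b*K(1/(M(2 - 3) + S(4, -3))))*z(4) = (26*(2 + 1/((-2 + (2 - 3)) + 4)))*7 = (26*(2 + 1/((-2 - 1) + 4)))*7 = (26*(2 + 1/(-3 + 4)))*7 = (26*(2 + 1/1))*7 = (26*(2 + 1))*7 = (26*3)*7 = 78*7 = 546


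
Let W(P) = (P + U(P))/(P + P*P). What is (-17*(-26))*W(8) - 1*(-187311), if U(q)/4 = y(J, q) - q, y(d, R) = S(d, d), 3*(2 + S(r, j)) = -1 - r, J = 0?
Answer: 5051872/27 ≈ 1.8711e+5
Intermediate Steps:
S(r, j) = -7/3 - r/3 (S(r, j) = -2 + (-1 - r)/3 = -2 + (-⅓ - r/3) = -7/3 - r/3)
y(d, R) = -7/3 - d/3
U(q) = -28/3 - 4*q (U(q) = 4*((-7/3 - ⅓*0) - q) = 4*((-7/3 + 0) - q) = 4*(-7/3 - q) = -28/3 - 4*q)
W(P) = (-28/3 - 3*P)/(P + P²) (W(P) = (P + (-28/3 - 4*P))/(P + P*P) = (-28/3 - 3*P)/(P + P²))
(-17*(-26))*W(8) - 1*(-187311) = (-17*(-26))*((⅓)*(-28 - 9*8)/(8*(1 + 8))) - 1*(-187311) = 442*((⅓)*(⅛)*(-28 - 72)/9) + 187311 = 442*((⅓)*(⅛)*(⅑)*(-100)) + 187311 = 442*(-25/54) + 187311 = -5525/27 + 187311 = 5051872/27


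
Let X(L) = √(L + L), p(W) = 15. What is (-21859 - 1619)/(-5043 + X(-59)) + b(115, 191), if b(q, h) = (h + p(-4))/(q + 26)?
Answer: 21933322316/3585907347 + 23478*I*√118/25431967 ≈ 6.1165 + 0.010028*I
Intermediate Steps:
X(L) = √2*√L (X(L) = √(2*L) = √2*√L)
b(q, h) = (15 + h)/(26 + q) (b(q, h) = (h + 15)/(q + 26) = (15 + h)/(26 + q))
(-21859 - 1619)/(-5043 + X(-59)) + b(115, 191) = (-21859 - 1619)/(-5043 + √2*√(-59)) + (15 + 191)/(26 + 115) = -23478/(-5043 + √2*(I*√59)) + 206/141 = -23478/(-5043 + I*√118) + (1/141)*206 = -23478/(-5043 + I*√118) + 206/141 = 206/141 - 23478/(-5043 + I*√118)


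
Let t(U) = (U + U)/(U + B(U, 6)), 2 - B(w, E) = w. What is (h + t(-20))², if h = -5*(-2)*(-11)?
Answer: 16900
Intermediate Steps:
h = -110 (h = 10*(-11) = -110)
B(w, E) = 2 - w
t(U) = U (t(U) = (U + U)/(U + (2 - U)) = (2*U)/2 = (2*U)*(½) = U)
(h + t(-20))² = (-110 - 20)² = (-130)² = 16900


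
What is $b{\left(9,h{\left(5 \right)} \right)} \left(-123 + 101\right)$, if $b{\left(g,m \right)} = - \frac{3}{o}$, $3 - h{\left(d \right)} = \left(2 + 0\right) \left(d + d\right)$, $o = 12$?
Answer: $\frac{11}{2} \approx 5.5$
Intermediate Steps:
$h{\left(d \right)} = 3 - 4 d$ ($h{\left(d \right)} = 3 - \left(2 + 0\right) \left(d + d\right) = 3 - 2 \cdot 2 d = 3 - 4 d$)
$b{\left(g,m \right)} = - \frac{1}{4}$ ($b{\left(g,m \right)} = - \frac{3}{12} = \left(-3\right) \frac{1}{12} = - \frac{1}{4}$)
$b{\left(9,h{\left(5 \right)} \right)} \left(-123 + 101\right) = - \frac{-123 + 101}{4} = \left(- \frac{1}{4}\right) \left(-22\right) = \frac{11}{2}$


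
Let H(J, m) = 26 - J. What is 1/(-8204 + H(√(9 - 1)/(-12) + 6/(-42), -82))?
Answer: -7212870/58985820401 - 147*√2/58985820401 ≈ -0.00012228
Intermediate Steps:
1/(-8204 + H(√(9 - 1)/(-12) + 6/(-42), -82)) = 1/(-8204 + (26 - (√(9 - 1)/(-12) + 6/(-42)))) = 1/(-8204 + (26 - (√8*(-1/12) + 6*(-1/42)))) = 1/(-8204 + (26 - ((2*√2)*(-1/12) - ⅐))) = 1/(-8204 + (26 - (-√2/6 - ⅐))) = 1/(-8204 + (26 - (-⅐ - √2/6))) = 1/(-8204 + (26 + (⅐ + √2/6))) = 1/(-8204 + (183/7 + √2/6)) = 1/(-57245/7 + √2/6)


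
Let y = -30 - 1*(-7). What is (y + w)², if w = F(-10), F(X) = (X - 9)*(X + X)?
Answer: 127449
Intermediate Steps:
F(X) = 2*X*(-9 + X) (F(X) = (-9 + X)*(2*X) = 2*X*(-9 + X))
y = -23 (y = -30 + 7 = -23)
w = 380 (w = 2*(-10)*(-9 - 10) = 2*(-10)*(-19) = 380)
(y + w)² = (-23 + 380)² = 357² = 127449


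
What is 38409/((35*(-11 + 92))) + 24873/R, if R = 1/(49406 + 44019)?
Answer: 313707605204/135 ≈ 2.3238e+9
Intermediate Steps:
R = 1/93425 ≈ 1.0704e-5
38409/((35*(-11 + 92))) + 24873/R = 38409/((35*(-11 + 92))) + 24873/(1/93425) = 38409/((35*81)) + 24873*93425 = 38409/2835 + 2323760025 = 38409*(1/2835) + 2323760025 = 1829/135 + 2323760025 = 313707605204/135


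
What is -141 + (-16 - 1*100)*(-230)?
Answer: 26539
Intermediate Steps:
-141 + (-16 - 1*100)*(-230) = -141 + (-16 - 100)*(-230) = -141 - 116*(-230) = -141 + 26680 = 26539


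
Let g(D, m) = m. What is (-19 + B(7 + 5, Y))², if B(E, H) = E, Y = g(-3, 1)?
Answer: 49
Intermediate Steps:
Y = 1
(-19 + B(7 + 5, Y))² = (-19 + (7 + 5))² = (-19 + 12)² = (-7)² = 49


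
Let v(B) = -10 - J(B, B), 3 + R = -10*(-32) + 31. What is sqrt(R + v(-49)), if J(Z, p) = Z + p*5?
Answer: 2*sqrt(158) ≈ 25.140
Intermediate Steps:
R = 348 (R = -3 + (-10*(-32) + 31) = -3 + (320 + 31) = -3 + 351 = 348)
J(Z, p) = Z + 5*p
v(B) = -10 - 6*B (v(B) = -10 - (B + 5*B) = -10 - 6*B)
sqrt(R + v(-49)) = sqrt(348 + (-10 - 6*(-49))) = sqrt(348 + (-10 + 294)) = sqrt(348 + 284) = sqrt(632) = 2*sqrt(158)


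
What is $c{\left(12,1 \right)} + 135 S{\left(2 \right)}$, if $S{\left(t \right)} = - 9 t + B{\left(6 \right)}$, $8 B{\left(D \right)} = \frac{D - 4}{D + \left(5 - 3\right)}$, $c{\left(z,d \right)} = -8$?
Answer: $- \frac{77881}{32} \approx -2433.8$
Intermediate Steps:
$B{\left(D \right)} = \frac{-4 + D}{8 \left(2 + D\right)}$ ($B{\left(D \right)} = \frac{\left(D - 4\right) \frac{1}{D + \left(5 - 3\right)}}{8} = \frac{\left(-4 + D\right) \frac{1}{D + 2}}{8} = \frac{\left(-4 + D\right) \frac{1}{2 + D}}{8} = \frac{\frac{1}{2 + D} \left(-4 + D\right)}{8} = \frac{-4 + D}{8 \left(2 + D\right)}$)
$S{\left(t \right)} = \frac{1}{32} - 9 t$ ($S{\left(t \right)} = - 9 t + \frac{-4 + 6}{8 \left(2 + 6\right)} = - 9 t + \frac{1}{8} \cdot \frac{1}{8} \cdot 2 = - 9 t + \frac{1}{32} = \frac{1}{32} - 9 t$)
$c{\left(12,1 \right)} + 135 S{\left(2 \right)} = -8 + 135 \left(\frac{1}{32} - 18\right) = -8 + 135 \left(- \frac{575}{32}\right) = -8 - \frac{77625}{32} = - \frac{77881}{32}$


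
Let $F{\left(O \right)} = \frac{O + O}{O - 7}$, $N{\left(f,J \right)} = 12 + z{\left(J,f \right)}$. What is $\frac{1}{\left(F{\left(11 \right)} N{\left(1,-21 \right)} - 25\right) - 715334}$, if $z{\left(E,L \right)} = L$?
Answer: $- \frac{2}{1430575} \approx -1.398 \cdot 10^{-6}$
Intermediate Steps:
$N{\left(f,J \right)} = 12 + f$
$F{\left(O \right)} = \frac{2 O}{-7 + O}$
$\frac{1}{\left(F{\left(11 \right)} N{\left(1,-21 \right)} - 25\right) - 715334} = \frac{1}{\left(2 \cdot 11 \frac{1}{-7 + 11} \left(12 + 1\right) - 25\right) - 715334} = \frac{1}{\left(2 \cdot 11 \cdot \frac{1}{4} \cdot 13 - 25\right) - 715334} = \frac{1}{\left(\frac{11}{2} \cdot 13 - 25\right) - 715334} = \frac{1}{\left(\frac{143}{2} - 25\right) - 715334} = \frac{1}{\frac{93}{2} - 715334} = \frac{1}{- \frac{1430575}{2}} = - \frac{2}{1430575}$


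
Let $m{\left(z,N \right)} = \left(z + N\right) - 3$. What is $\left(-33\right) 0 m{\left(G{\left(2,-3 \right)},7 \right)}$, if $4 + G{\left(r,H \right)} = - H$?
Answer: $0$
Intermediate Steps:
$G{\left(r,H \right)} = -4 - H$
$m{\left(z,N \right)} = -3 + N + z$ ($m{\left(z,N \right)} = \left(N + z\right) - 3 = -3 + N + z$)
$\left(-33\right) 0 m{\left(G{\left(2,-3 \right)},7 \right)} = \left(-33\right) 0 \left(-3 + 7 - 1\right) = 0 \left(-3 + 7 + \left(-4 + 3\right)\right) = 0 \left(-3 + 7 - 1\right) = 0 \cdot 3 = 0$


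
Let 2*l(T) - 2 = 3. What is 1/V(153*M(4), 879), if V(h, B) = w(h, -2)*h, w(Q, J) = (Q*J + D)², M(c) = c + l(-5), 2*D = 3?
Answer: 8/31427443125 ≈ 2.5455e-10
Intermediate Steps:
l(T) = 5/2 (l(T) = 1 + (½)*3 = 1 + 3/2 = 5/2)
D = 3/2 (D = (½)*3 = 3/2 ≈ 1.5000)
M(c) = 5/2 + c (M(c) = c + 5/2 = 5/2 + c)
w(Q, J) = (3/2 + J*Q)² (w(Q, J) = (Q*J + 3/2)² = (J*Q + 3/2)² = (3/2 + J*Q)²)
V(h, B) = h*(3 - 4*h)²/4 (V(h, B) = ((3 + 2*(-2)*h)²/4)*h = ((3 - 4*h)²/4)*h = h*(3 - 4*h)²/4)
1/V(153*M(4), 879) = 1/((153*(5/2 + 4))*(-3 + 4*(153*(5/2 + 4)))²/4) = 1/((153*(13/2))*(-3 + 4*(153*(13/2)))²/4) = 1/((¼)*(1989/2)*(-3 + 4*(1989/2))²) = 1/((¼)*(1989/2)*(-3 + 3978)²) = 1/((¼)*(1989/2)*3975²) = 1/((¼)*(1989/2)*15800625) = 1/(31427443125/8) = 8/31427443125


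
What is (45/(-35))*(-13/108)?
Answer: 13/84 ≈ 0.15476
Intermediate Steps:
(45/(-35))*(-13/108) = (45*(-1/35))*(-13*1/108) = -9/7*(-13/108) = 13/84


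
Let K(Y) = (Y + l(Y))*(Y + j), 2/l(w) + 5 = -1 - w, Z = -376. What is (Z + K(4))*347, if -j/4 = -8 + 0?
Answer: -415012/5 ≈ -83002.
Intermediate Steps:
l(w) = 2/(-6 - w) (l(w) = 2/(-5 + (-1 - w)) = 2/(-6 - w))
j = 32 (j = -4*(-8 + 0) = -4*(-8) = 32)
K(Y) = (32 + Y)*(Y - 2/(6 + Y)) (K(Y) = (Y - 2/(6 + Y))*(Y + 32) = (Y - 2/(6 + Y))*(32 + Y) = (32 + Y)*(Y - 2/(6 + Y)))
(Z + K(4))*347 = (-376 + (-64 - 2*4 + 4*(6 + 4)*(32 + 4))/(6 + 4))*347 = (-376 + (-64 - 8 + 4*10*36)/10)*347 = (-376 + (-64 - 8 + 1440)/10)*347 = (-376 + (⅒)*1368)*347 = (-376 + 684/5)*347 = -1196/5*347 = -415012/5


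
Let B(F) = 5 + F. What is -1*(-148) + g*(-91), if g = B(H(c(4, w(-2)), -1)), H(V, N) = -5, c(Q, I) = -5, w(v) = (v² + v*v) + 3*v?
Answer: 148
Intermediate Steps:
w(v) = 2*v² + 3*v (w(v) = (v² + v²) + 3*v = 2*v² + 3*v)
g = 0 (g = 5 - 5 = 0)
-1*(-148) + g*(-91) = -1*(-148) + 0*(-91) = 148 + 0 = 148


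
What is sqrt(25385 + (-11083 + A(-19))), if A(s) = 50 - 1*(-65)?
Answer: sqrt(14417) ≈ 120.07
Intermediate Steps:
A(s) = 115 (A(s) = 50 + 65 = 115)
sqrt(25385 + (-11083 + A(-19))) = sqrt(25385 + (-11083 + 115)) = sqrt(25385 - 10968) = sqrt(14417)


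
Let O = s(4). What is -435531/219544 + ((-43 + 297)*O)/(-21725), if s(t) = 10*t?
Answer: -2338495603/953918680 ≈ -2.4515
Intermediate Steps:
O = 40 (O = 10*4 = 40)
-435531/219544 + ((-43 + 297)*O)/(-21725) = -435531/219544 + ((-43 + 297)*40)/(-21725) = -435531*1/219544 + (254*40)*(-1/21725) = -435531/219544 + 10160*(-1/21725) = -435531/219544 - 2032/4345 = -2338495603/953918680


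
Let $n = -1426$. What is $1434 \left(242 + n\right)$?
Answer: $-1697856$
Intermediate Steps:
$1434 \left(242 + n\right) = 1434 \left(242 - 1426\right) = 1434 \left(-1184\right) = -1697856$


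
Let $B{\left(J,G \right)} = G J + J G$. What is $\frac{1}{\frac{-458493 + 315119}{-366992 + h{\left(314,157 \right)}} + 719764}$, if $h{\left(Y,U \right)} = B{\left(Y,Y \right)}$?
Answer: $\frac{84900}{61108035287} \approx 1.3893 \cdot 10^{-6}$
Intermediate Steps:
$B{\left(J,G \right)} = 2 G J$ ($B{\left(J,G \right)} = G J + G J = 2 G J$)
$h{\left(Y,U \right)} = 2 Y^{2}$ ($h{\left(Y,U \right)} = 2 Y Y = 2 Y^{2}$)
$\frac{1}{\frac{-458493 + 315119}{-366992 + h{\left(314,157 \right)}} + 719764} = \frac{1}{\frac{-458493 + 315119}{-366992 + 2 \cdot 314^{2}} + 719764} = \frac{1}{- \frac{143374}{-366992 + 2 \cdot 98596} + 719764} = \frac{1}{- \frac{143374}{-366992 + 197192} + 719764} = \frac{1}{- \frac{143374}{-169800} + 719764} = \frac{1}{\left(-143374\right) \left(- \frac{1}{169800}\right) + 719764} = \frac{1}{\frac{71687}{84900} + 719764} = \frac{1}{\frac{61108035287}{84900}} = \frac{84900}{61108035287}$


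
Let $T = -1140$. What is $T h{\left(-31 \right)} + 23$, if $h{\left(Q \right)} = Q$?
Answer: $35363$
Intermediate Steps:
$T h{\left(-31 \right)} + 23 = \left(-1140\right) \left(-31\right) + 23 = 35340 + 23 = 35363$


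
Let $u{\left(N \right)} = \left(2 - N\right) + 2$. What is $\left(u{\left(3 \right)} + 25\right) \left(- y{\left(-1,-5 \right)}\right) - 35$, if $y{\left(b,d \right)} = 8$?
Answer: $-243$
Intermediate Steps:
$u{\left(N \right)} = 4 - N$
$\left(u{\left(3 \right)} + 25\right) \left(- y{\left(-1,-5 \right)}\right) - 35 = \left(\left(4 - 3\right) + 25\right) \left(\left(-1\right) 8\right) - 35 = \left(\left(4 - 3\right) + 25\right) \left(-8\right) - 35 = \left(1 + 25\right) \left(-8\right) - 35 = 26 \left(-8\right) - 35 = -208 - 35 = -243$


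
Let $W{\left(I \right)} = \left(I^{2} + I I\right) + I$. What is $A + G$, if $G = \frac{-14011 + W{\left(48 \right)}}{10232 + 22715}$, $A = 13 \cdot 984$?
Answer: $\frac{421448669}{32947} \approx 12792.0$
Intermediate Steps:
$W{\left(I \right)} = I + 2 I^{2}$ ($W{\left(I \right)} = \left(I^{2} + I^{2}\right) + I = 2 I^{2} + I = I + 2 I^{2}$)
$A = 12792$
$G = - \frac{9355}{32947}$ ($G = \frac{-14011 + 48 \left(1 + 2 \cdot 48\right)}{10232 + 22715} = \frac{-14011 + 48 \left(1 + 96\right)}{32947} = \left(-14011 + 48 \cdot 97\right) \frac{1}{32947} = \left(-14011 + 4656\right) \frac{1}{32947} = \left(-9355\right) \frac{1}{32947} = - \frac{9355}{32947} \approx -0.28394$)
$A + G = 12792 - \frac{9355}{32947} = \frac{421448669}{32947}$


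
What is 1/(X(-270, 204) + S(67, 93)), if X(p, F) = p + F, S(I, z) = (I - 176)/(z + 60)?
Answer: -153/10207 ≈ -0.014990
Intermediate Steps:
S(I, z) = (-176 + I)/(60 + z)
X(p, F) = F + p
1/(X(-270, 204) + S(67, 93)) = 1/((204 - 270) + (-176 + 67)/(60 + 93)) = 1/(-66 - 109/153) = 1/(-10207/153) = -153/10207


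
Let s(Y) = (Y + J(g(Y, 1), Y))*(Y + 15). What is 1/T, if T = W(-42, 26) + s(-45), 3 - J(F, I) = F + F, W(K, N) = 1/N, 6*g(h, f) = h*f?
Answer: 26/21061 ≈ 0.0012345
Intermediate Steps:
g(h, f) = f*h/6 (g(h, f) = (h*f)/6 = (f*h)/6 = f*h/6)
J(F, I) = 3 - 2*F (J(F, I) = 3 - (F + F) = 3 - 2*F)
s(Y) = (3 + 2*Y/3)*(15 + Y) (s(Y) = (Y + (3 - Y/3))*(Y + 15) = (Y + (3 - Y/3))*(15 + Y) = (3 + 2*Y/3)*(15 + Y))
T = 21061/26 (T = 1/26 + (45 + 13*(-45) + (⅔)*(-45)²) = 1/26 + (45 - 585 + (⅔)*2025) = 1/26 + (45 - 585 + 1350) = 1/26 + 810 = 21061/26 ≈ 810.04)
1/T = 1/(21061/26) = 26/21061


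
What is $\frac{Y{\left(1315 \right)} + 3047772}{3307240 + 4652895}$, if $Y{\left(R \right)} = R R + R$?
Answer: $\frac{4778312}{7960135} \approx 0.60028$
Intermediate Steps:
$Y{\left(R \right)} = R + R^{2}$ ($Y{\left(R \right)} = R^{2} + R = R + R^{2}$)
$\frac{Y{\left(1315 \right)} + 3047772}{3307240 + 4652895} = \frac{1315 \left(1 + 1315\right) + 3047772}{3307240 + 4652895} = \frac{1315 \cdot 1316 + 3047772}{7960135} = \left(1730540 + 3047772\right) \frac{1}{7960135} = 4778312 \cdot \frac{1}{7960135} = \frac{4778312}{7960135}$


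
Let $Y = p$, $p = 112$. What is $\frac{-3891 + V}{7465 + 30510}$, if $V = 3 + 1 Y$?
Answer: $- \frac{3776}{37975} \approx -0.099434$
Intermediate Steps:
$Y = 112$
$V = 115$ ($V = 3 + 1 \cdot 112 = 3 + 112 = 115$)
$\frac{-3891 + V}{7465 + 30510} = \frac{-3891 + 115}{7465 + 30510} = - \frac{3776}{37975}$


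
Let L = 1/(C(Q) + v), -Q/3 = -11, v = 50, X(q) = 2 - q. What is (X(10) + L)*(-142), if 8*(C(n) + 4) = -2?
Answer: 207320/183 ≈ 1132.9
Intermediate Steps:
Q = 33 (Q = -3*(-11) = 33)
C(n) = -17/4 (C(n) = -4 + (⅛)*(-2) = -4 - ¼ = -17/4)
L = 4/183 (L = 1/(-17/4 + 50) = 1/(183/4) = 4/183 ≈ 0.021858)
(X(10) + L)*(-142) = ((2 - 1*10) + 4/183)*(-142) = ((2 - 10) + 4/183)*(-142) = (-8 + 4/183)*(-142) = -1460/183*(-142) = 207320/183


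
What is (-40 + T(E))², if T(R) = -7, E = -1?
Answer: 2209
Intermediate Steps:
(-40 + T(E))² = (-40 - 7)² = (-47)² = 2209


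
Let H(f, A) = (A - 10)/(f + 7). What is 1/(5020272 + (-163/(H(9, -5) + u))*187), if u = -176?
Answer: 2831/14212877728 ≈ 1.9919e-7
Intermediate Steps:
H(f, A) = (-10 + A)/(7 + f)
1/(5020272 + (-163/(H(9, -5) + u))*187) = 1/(5020272 + (-163/((-10 - 5)/(7 + 9) - 176))*187) = 1/(5020272 + (-163/(-15/16 - 176))*187) = 1/(5020272 + (-163/(-2831/16))*187) = 1/(5020272 - 16/2831*(-163)*187) = 1/(5020272 + (2608/2831)*187) = 1/(5020272 + 487696/2831) = 1/(14212877728/2831) = 2831/14212877728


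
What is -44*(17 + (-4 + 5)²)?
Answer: -792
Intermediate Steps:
-44*(17 + (-4 + 5)²) = -44*(17 + 1²) = -44*(17 + 1) = -44*18 = -792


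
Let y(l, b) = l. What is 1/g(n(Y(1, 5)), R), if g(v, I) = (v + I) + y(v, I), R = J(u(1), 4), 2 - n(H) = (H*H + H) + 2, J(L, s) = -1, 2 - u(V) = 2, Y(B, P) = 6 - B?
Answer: -1/61 ≈ -0.016393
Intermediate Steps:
u(V) = 0 (u(V) = 2 - 1*2 = 2 - 2 = 0)
n(H) = -H - H² (n(H) = 2 - ((H*H + H) + 2) = 2 - ((H² + H) + 2) = 2 - ((H + H²) + 2) = 2 - (2 + H + H²) = 2 + (-2 - H - H²) = -H - H²)
R = -1
g(v, I) = I + 2*v (g(v, I) = (v + I) + v = (I + v) + v = I + 2*v)
1/g(n(Y(1, 5)), R) = 1/(-1 + 2*(-(6 - 1*1)*(1 + (6 - 1*1)))) = 1/(-1 + 2*(-(6 - 1)*(1 + (6 - 1)))) = 1/(-1 + 2*(-1*5*(1 + 5))) = 1/(-1 + 2*(-1*5*6)) = 1/(-1 + 2*(-30)) = 1/(-1 - 60) = 1/(-61) = -1/61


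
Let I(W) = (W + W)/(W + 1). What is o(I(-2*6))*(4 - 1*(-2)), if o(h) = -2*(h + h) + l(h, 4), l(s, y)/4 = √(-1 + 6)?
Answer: -576/11 + 24*√5 ≈ 1.3020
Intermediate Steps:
l(s, y) = 4*√5 (l(s, y) = 4*√(-1 + 6) = 4*√5)
I(W) = 2*W/(1 + W) (I(W) = (2*W)/(1 + W) = 2*W/(1 + W))
o(h) = -4*h + 4*√5 (o(h) = -2*(h + h) + 4*√5 = -4*h + 4*√5)
o(I(-2*6))*(4 - 1*(-2)) = (-8*(-2*6)/(1 - 2*6) + 4*√5)*(4 - 1*(-2)) = (-8*(-12)/(1 - 12) + 4*√5)*(4 + 2) = (-8*(-12)/(-11) + 4*√5)*6 = (-8*(-12)*(-1)/11 + 4*√5)*6 = (-4*24/11 + 4*√5)*6 = (-96/11 + 4*√5)*6 = -576/11 + 24*√5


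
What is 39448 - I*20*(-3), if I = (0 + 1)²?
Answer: 39508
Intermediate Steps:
I = 1 (I = 1² = 1)
39448 - I*20*(-3) = 39448 - 1*20*(-3) = 39448 - 20*(-3) = 39448 - 1*(-60) = 39448 + 60 = 39508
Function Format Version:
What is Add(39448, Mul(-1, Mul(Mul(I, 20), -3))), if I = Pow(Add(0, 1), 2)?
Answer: 39508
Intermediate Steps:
I = 1 (I = Pow(1, 2) = 1)
Add(39448, Mul(-1, Mul(Mul(I, 20), -3))) = Add(39448, Mul(-1, Mul(Mul(1, 20), -3))) = Add(39448, Mul(-1, Mul(20, -3))) = Add(39448, Mul(-1, -60)) = Add(39448, 60) = 39508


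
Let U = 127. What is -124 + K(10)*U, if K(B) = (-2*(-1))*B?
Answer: 2416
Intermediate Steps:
K(B) = 2*B
-124 + K(10)*U = -124 + (2*10)*127 = -124 + 20*127 = -124 + 2540 = 2416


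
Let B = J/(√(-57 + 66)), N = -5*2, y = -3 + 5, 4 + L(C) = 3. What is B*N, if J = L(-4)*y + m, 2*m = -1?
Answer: 25/3 ≈ 8.3333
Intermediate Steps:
L(C) = -1 (L(C) = -4 + 3 = -1)
y = 2
N = -10
m = -½ (m = (½)*(-1) = -½ ≈ -0.50000)
J = -5/2 (J = -1*2 - ½ = -2 - ½ = -5/2 ≈ -2.5000)
B = -⅚ (B = -5/(2*√(-57 + 66)) = -5/(2*(√9)) = -5/2/3 = -5/2*⅓ = -⅚ ≈ -0.83333)
B*N = -⅚*(-10) = 25/3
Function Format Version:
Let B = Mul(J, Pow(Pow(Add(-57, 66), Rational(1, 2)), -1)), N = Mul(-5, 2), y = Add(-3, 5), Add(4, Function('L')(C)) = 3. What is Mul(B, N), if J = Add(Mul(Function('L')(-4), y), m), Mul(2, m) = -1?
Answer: Rational(25, 3) ≈ 8.3333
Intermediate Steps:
Function('L')(C) = -1 (Function('L')(C) = Add(-4, 3) = -1)
y = 2
N = -10
m = Rational(-1, 2) (m = Mul(Rational(1, 2), -1) = Rational(-1, 2) ≈ -0.50000)
J = Rational(-5, 2) (J = Add(Mul(-1, 2), Rational(-1, 2)) = Add(-2, Rational(-1, 2)) = Rational(-5, 2) ≈ -2.5000)
B = Rational(-5, 6) (B = Mul(Rational(-5, 2), Pow(Pow(Add(-57, 66), Rational(1, 2)), -1)) = Mul(Rational(-5, 2), Pow(Pow(9, Rational(1, 2)), -1)) = Mul(Rational(-5, 2), Pow(3, -1)) = Mul(Rational(-5, 2), Rational(1, 3)) = Rational(-5, 6) ≈ -0.83333)
Mul(B, N) = Mul(Rational(-5, 6), -10) = Rational(25, 3)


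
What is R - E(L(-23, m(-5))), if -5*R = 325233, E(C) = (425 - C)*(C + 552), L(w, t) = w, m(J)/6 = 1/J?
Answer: -1510193/5 ≈ -3.0204e+5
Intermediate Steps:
m(J) = 6/J
E(C) = (425 - C)*(552 + C)
R = -325233/5 (R = -⅕*325233 = -325233/5 ≈ -65047.)
R - E(L(-23, m(-5))) = -325233/5 - (234600 - 1*(-23)² - 127*(-23)) = -325233/5 - (234600 - 1*529 + 2921) = -325233/5 - (234600 - 529 + 2921) = -325233/5 - 1*236992 = -325233/5 - 236992 = -1510193/5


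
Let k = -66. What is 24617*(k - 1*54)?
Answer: -2954040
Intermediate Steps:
24617*(k - 1*54) = 24617*(-66 - 1*54) = 24617*(-66 - 54) = 24617*(-120) = -2954040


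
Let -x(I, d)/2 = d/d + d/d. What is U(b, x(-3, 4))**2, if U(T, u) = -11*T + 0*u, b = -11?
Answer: 14641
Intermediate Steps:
x(I, d) = -4 (x(I, d) = -2*(d/d + d/d) = -2*(1 + 1) = -2*2 = -4)
U(T, u) = -11*T (U(T, u) = -11*T + 0 = -11*T)
U(b, x(-3, 4))**2 = (-11*(-11))**2 = 121**2 = 14641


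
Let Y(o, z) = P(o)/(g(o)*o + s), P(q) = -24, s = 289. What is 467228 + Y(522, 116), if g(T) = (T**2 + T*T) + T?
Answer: 133041336326708/284746069 ≈ 4.6723e+5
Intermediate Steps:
g(T) = T + 2*T**2 (g(T) = (T**2 + T**2) + T = 2*T**2 + T = T + 2*T**2)
Y(o, z) = -24/(289 + o**2*(1 + 2*o)) (Y(o, z) = -24/((o*(1 + 2*o))*o + 289) = -24/(o**2*(1 + 2*o) + 289) = -24/(289 + o**2*(1 + 2*o)))
467228 + Y(522, 116) = 467228 - 24/(289 + 522**2*(1 + 2*522)) = 467228 - 24/(289 + 272484*(1 + 1044)) = 467228 - 24/(289 + 272484*1045) = 467228 - 24/(289 + 284745780) = 467228 - 24/284746069 = 133041336326708/284746069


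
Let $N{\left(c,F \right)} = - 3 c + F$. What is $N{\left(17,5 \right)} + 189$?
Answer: $143$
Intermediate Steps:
$N{\left(c,F \right)} = F - 3 c$
$N{\left(17,5 \right)} + 189 = \left(5 - 51\right) + 189 = -46 + 189 = 143$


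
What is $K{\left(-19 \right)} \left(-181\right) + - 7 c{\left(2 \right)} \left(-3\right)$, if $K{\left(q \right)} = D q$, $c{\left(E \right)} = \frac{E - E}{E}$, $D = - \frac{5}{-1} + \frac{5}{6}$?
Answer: $\frac{120365}{6} \approx 20061.0$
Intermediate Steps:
$D = \frac{35}{6}$ ($D = \left(-5\right) \left(-1\right) + 5 \cdot \frac{1}{6} = 5 + \frac{5}{6} = \frac{35}{6} \approx 5.8333$)
$c{\left(E \right)} = 0$ ($c{\left(E \right)} = \frac{0}{E} = 0$)
$K{\left(q \right)} = \frac{35 q}{6}$
$K{\left(-19 \right)} \left(-181\right) + - 7 c{\left(2 \right)} \left(-3\right) = \frac{35}{6} \left(-19\right) \left(-181\right) + \left(-7\right) 0 \left(-3\right) = \left(- \frac{665}{6}\right) \left(-181\right) + 0 \left(-3\right) = \frac{120365}{6} + 0 = \frac{120365}{6}$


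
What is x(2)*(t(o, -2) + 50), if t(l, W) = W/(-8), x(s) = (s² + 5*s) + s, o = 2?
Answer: 804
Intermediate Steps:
x(s) = s² + 6*s
t(l, W) = -W/8 (t(l, W) = W*(-⅛) = -W/8)
x(2)*(t(o, -2) + 50) = (2*(6 + 2))*(-⅛*(-2) + 50) = (2*8)*(¼ + 50) = 16*(201/4) = 804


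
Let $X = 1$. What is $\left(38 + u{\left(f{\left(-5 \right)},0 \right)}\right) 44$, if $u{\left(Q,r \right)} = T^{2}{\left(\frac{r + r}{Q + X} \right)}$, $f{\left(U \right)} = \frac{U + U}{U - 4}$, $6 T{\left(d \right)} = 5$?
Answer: $\frac{15323}{9} \approx 1702.6$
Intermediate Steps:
$T{\left(d \right)} = \frac{5}{6}$ ($T{\left(d \right)} = \frac{1}{6} \cdot 5 = \frac{5}{6}$)
$f{\left(U \right)} = \frac{2 U}{-4 + U}$
$u{\left(Q,r \right)} = \frac{25}{36}$ ($u{\left(Q,r \right)} = \left(\frac{5}{6}\right)^{2} = \frac{25}{36}$)
$\left(38 + u{\left(f{\left(-5 \right)},0 \right)}\right) 44 = \left(38 + \frac{25}{36}\right) 44 = \frac{1393}{36} \cdot 44 = \frac{15323}{9}$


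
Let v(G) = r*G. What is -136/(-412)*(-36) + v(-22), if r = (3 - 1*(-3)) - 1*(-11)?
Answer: -39746/103 ≈ -385.88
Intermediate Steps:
r = 17 (r = (3 + 3) + 11 = 6 + 11 = 17)
v(G) = 17*G
-136/(-412)*(-36) + v(-22) = -136/(-412)*(-36) + 17*(-22) = -136*(-1/412)*(-36) - 374 = (34/103)*(-36) - 374 = -1224/103 - 374 = -39746/103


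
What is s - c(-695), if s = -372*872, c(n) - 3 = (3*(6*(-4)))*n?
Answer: -374427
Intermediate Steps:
c(n) = 3 - 72*n (c(n) = 3 + (3*(6*(-4)))*n = 3 + (3*(-24))*n = 3 - 72*n)
s = -324384
s - c(-695) = -324384 - (3 - 72*(-695)) = -324384 - (3 + 50040) = -324384 - 1*50043 = -324384 - 50043 = -374427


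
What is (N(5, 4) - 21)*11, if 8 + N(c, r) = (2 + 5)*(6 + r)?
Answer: 451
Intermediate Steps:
N(c, r) = 34 + 7*r (N(c, r) = -8 + (2 + 5)*(6 + r) = -8 + 7*(6 + r) = -8 + (42 + 7*r) = 34 + 7*r)
(N(5, 4) - 21)*11 = ((34 + 7*4) - 21)*11 = ((34 + 28) - 21)*11 = (62 - 21)*11 = 41*11 = 451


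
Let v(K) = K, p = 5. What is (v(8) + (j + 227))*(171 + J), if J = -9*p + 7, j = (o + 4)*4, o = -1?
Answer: 32851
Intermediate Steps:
j = 12 (j = (-1 + 4)*4 = 3*4 = 12)
J = -38 (J = -9*5 + 7 = -45 + 7 = -38)
(v(8) + (j + 227))*(171 + J) = (8 + (12 + 227))*(171 - 38) = (8 + 239)*133 = 247*133 = 32851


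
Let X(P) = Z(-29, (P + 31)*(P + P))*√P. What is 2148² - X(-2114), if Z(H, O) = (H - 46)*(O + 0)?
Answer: 4613904 + 660519300*I*√2114 ≈ 4.6139e+6 + 3.037e+10*I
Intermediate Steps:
Z(H, O) = O*(-46 + H) (Z(H, O) = (-46 + H)*O = O*(-46 + H))
X(P) = -150*P^(3/2)*(31 + P) (X(P) = (((P + 31)*(P + P))*(-46 - 29))*√P = (((31 + P)*(2*P))*(-75))*√P = ((2*P*(31 + P))*(-75))*√P = (-150*P*(31 + P))*√P = -150*P^(3/2)*(31 + P))
2148² - X(-2114) = 2148² - 150*(-2114)^(3/2)*(-31 - 1*(-2114)) = 4613904 - 150*(-2114*I*√2114)*(-31 + 2114) = 4613904 - 150*(-2114*I*√2114)*2083 = 4613904 - (-660519300)*I*√2114 = 4613904 + 660519300*I*√2114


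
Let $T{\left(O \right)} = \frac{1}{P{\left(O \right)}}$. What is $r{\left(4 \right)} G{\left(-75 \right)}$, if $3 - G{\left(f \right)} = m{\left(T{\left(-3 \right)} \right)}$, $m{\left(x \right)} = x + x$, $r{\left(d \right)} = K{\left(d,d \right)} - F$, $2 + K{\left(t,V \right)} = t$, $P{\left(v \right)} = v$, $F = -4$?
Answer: $22$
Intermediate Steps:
$K{\left(t,V \right)} = -2 + t$
$T{\left(O \right)} = \frac{1}{O}$
$r{\left(d \right)} = 2 + d$ ($r{\left(d \right)} = \left(-2 + d\right) - -4 = \left(-2 + d\right) + 4 = 2 + d$)
$m{\left(x \right)} = 2 x$
$G{\left(f \right)} = \frac{11}{3}$ ($G{\left(f \right)} = 3 - \frac{2}{-3} = 3 - 2 \left(- \frac{1}{3}\right) = 3 - - \frac{2}{3} = 3 + \frac{2}{3} = \frac{11}{3}$)
$r{\left(4 \right)} G{\left(-75 \right)} = \left(2 + 4\right) \frac{11}{3} = 6 \cdot \frac{11}{3} = 22$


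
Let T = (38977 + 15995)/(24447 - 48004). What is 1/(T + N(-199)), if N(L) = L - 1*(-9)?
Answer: -23557/4530802 ≈ -0.0051993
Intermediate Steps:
N(L) = 9 + L (N(L) = L + 9 = 9 + L)
T = -54972/23557 (T = 54972/(-23557) = 54972*(-1/23557) = -54972/23557 ≈ -2.3336)
1/(T + N(-199)) = 1/(-54972/23557 + (9 - 199)) = 1/(-54972/23557 - 190) = 1/(-4530802/23557) = -23557/4530802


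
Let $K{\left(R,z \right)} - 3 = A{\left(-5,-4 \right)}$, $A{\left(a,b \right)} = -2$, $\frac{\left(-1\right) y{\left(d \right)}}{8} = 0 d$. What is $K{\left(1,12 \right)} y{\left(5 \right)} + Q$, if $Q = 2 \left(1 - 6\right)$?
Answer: $-10$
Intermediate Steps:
$y{\left(d \right)} = 0$ ($y{\left(d \right)} = - 8 \cdot 0 d = \left(-8\right) 0 = 0$)
$K{\left(R,z \right)} = 1$ ($K{\left(R,z \right)} = 3 - 2 = 1$)
$Q = -10$ ($Q = 2 \left(-5\right) = -10$)
$K{\left(1,12 \right)} y{\left(5 \right)} + Q = 1 \cdot 0 - 10 = 0 - 10 = -10$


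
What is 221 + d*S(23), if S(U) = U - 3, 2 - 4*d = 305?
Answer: -1294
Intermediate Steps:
d = -303/4 (d = ½ - ¼*305 = ½ - 305/4 = -303/4 ≈ -75.750)
S(U) = -3 + U
221 + d*S(23) = 221 - 303*(-3 + 23)/4 = 221 - 303/4*20 = 221 - 1515 = -1294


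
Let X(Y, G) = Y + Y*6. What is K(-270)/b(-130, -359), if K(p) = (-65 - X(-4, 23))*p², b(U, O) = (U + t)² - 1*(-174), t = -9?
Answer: -539460/3899 ≈ -138.36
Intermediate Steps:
X(Y, G) = 7*Y (X(Y, G) = Y + 6*Y = 7*Y)
b(U, O) = 174 + (-9 + U)² (b(U, O) = (U - 9)² - 1*(-174) = (-9 + U)² + 174 = 174 + (-9 + U)²)
K(p) = -37*p² (K(p) = (-65 - 7*(-4))*p² = (-65 - 1*(-28))*p² = (-65 + 28)*p² = -37*p²)
K(-270)/b(-130, -359) = (-37*(-270)²)/(174 + (-9 - 130)²) = (-37*72900)/(174 + (-139)²) = -2697300/(174 + 19321) = -2697300/19495 = -2697300*1/19495 = -539460/3899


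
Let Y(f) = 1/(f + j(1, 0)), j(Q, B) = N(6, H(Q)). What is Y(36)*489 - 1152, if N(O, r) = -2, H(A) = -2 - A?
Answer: -38679/34 ≈ -1137.6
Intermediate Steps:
j(Q, B) = -2
Y(f) = 1/(-2 + f) (Y(f) = 1/(f - 2) = 1/(-2 + f))
Y(36)*489 - 1152 = 489/(-2 + 36) - 1152 = 489/34 - 1152 = -38679/34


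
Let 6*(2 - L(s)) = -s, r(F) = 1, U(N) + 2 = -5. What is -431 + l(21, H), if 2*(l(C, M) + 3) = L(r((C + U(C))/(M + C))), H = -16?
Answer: -5195/12 ≈ -432.92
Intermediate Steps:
U(N) = -7 (U(N) = -2 - 5 = -7)
L(s) = 2 + s/6 (L(s) = 2 - (-1)*s/6 = 2 + s/6)
l(C, M) = -23/12 (l(C, M) = -3 + (2 + (1/6)*1)/2 = -3 + (2 + 1/6)/2 = -3 + (1/2)*(13/6) = -3 + 13/12 = -23/12)
-431 + l(21, H) = -431 - 23/12 = -5195/12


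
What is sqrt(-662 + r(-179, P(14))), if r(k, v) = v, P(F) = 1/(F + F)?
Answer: I*sqrt(129745)/14 ≈ 25.729*I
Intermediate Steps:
P(F) = 1/(2*F)
sqrt(-662 + r(-179, P(14))) = sqrt(-662 + (1/2)/14) = sqrt(-662 + (1/2)*(1/14)) = sqrt(-662 + 1/28) = sqrt(-18535/28) = I*sqrt(129745)/14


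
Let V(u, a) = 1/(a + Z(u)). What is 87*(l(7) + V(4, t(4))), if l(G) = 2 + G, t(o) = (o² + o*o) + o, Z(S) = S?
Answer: 31407/40 ≈ 785.17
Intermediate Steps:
t(o) = o + 2*o² (t(o) = (o² + o²) + o = 2*o² + o = o + 2*o²)
V(u, a) = 1/(a + u)
87*(l(7) + V(4, t(4))) = 87*((2 + 7) + 1/(4*(1 + 2*4) + 4)) = 87*(9 + 1/(4*(1 + 8) + 4)) = 87*(9 + 1/(4*9 + 4)) = 87*(9 + 1/(36 + 4)) = 87*(9 + 1/40) = 87*(361/40) = 31407/40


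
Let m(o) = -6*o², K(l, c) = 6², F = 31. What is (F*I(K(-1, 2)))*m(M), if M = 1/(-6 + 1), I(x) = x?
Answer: -6696/25 ≈ -267.84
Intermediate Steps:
K(l, c) = 36
M = -⅕ (M = 1/(-5) = -⅕ ≈ -0.20000)
(F*I(K(-1, 2)))*m(M) = (31*36)*(-6*(-⅕)²) = 1116*(-6*1/25) = 1116*(-6/25) = -6696/25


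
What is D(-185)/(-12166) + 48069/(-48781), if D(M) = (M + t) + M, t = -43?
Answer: -80665843/84781378 ≈ -0.95146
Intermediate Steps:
D(M) = -43 + 2*M (D(M) = (M - 43) + M = (-43 + M) + M = -43 + 2*M)
D(-185)/(-12166) + 48069/(-48781) = (-43 + 2*(-185))/(-12166) + 48069/(-48781) = (-43 - 370)*(-1/12166) + 48069*(-1/48781) = -413*(-1/12166) - 48069/48781 = 59/1738 - 48069/48781 = -80665843/84781378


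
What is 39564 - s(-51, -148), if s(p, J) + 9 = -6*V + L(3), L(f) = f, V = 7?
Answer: 39612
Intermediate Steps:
s(p, J) = -48 (s(p, J) = -9 + (-6*7 + 3) = -9 + (-42 + 3) = -9 - 39 = -48)
39564 - s(-51, -148) = 39564 - 1*(-48) = 39564 + 48 = 39612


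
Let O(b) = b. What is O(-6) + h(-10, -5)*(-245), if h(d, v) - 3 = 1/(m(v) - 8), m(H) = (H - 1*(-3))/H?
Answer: -26933/38 ≈ -708.76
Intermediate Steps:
m(H) = (3 + H)/H (m(H) = (H + 3)/H = (3 + H)/H)
h(d, v) = 3 + 1/(-8 + (3 + v)/v) (h(d, v) = 3 + 1/((3 + v)/v - 8) = 3 + 1/(-8 + (3 + v)/v))
O(-6) + h(-10, -5)*(-245) = -6 + ((-9 + 20*(-5))/(-3 + 7*(-5)))*(-245) = -6 + ((-9 - 100)/(-3 - 35))*(-245) = -6 + (-109/(-38))*(-245) = -6 - 1/38*(-109)*(-245) = -6 + (109/38)*(-245) = -6 - 26705/38 = -26933/38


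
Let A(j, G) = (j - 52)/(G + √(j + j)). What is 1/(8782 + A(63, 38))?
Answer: 11575094/101656146505 + 33*√14/101656146505 ≈ 0.00011387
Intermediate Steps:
A(j, G) = (-52 + j)/(G + √2*√j) (A(j, G) = (-52 + j)/(G + √(2*j)) = (-52 + j)/(G + √2*√j))
1/(8782 + A(63, 38)) = 1/(8782 + (-52 + 63)/(38 + √2*√63)) = 1/(8782 + 11/(38 + √2*(3*√7))) = 1/(8782 + 11/(38 + 3*√14))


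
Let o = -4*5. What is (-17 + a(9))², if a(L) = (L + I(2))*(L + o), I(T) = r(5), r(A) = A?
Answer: 29241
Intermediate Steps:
I(T) = 5
o = -20
a(L) = (-20 + L)*(5 + L) (a(L) = (L + 5)*(L - 20) = (5 + L)*(-20 + L) = (-20 + L)*(5 + L))
(-17 + a(9))² = (-17 + (-100 + 9² - 15*9))² = (-17 + (-100 + 81 - 135))² = (-17 - 154)² = (-171)² = 29241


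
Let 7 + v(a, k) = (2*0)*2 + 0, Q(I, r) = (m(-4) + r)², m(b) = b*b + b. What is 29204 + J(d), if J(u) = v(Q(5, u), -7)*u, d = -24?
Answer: 29372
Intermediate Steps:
m(b) = b + b² (m(b) = b² + b = b + b²)
Q(I, r) = (12 + r)² (Q(I, r) = (-4*(1 - 4) + r)² = (-4*(-3) + r)² = (12 + r)²)
v(a, k) = -7 (v(a, k) = -7 + ((2*0)*2 + 0) = -7 + (0*2 + 0) = -7 + (0 + 0) = -7 + 0 = -7)
J(u) = -7*u
29204 + J(d) = 29204 - 7*(-24) = 29204 + 168 = 29372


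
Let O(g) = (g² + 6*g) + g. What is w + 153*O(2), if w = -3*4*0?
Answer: 2754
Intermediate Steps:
O(g) = g² + 7*g
w = 0 (w = -12*0 = 0)
w + 153*O(2) = 0 + 153*(2*(7 + 2)) = 0 + 153*(2*9) = 0 + 153*18 = 0 + 2754 = 2754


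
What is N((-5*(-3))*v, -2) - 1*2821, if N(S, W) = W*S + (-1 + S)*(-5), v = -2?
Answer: -2606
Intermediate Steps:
N(S, W) = 5 - 5*S + S*W (N(S, W) = S*W + (5 - 5*S) = 5 - 5*S + S*W)
N((-5*(-3))*v, -2) - 1*2821 = (5 - 5*(-5*(-3))*(-2) + (-5*(-3)*(-2))*(-2)) - 1*2821 = (5 - 75*(-2) + (15*(-2))*(-2)) - 2821 = (5 - 5*(-30) - 30*(-2)) - 2821 = (5 + 150 + 60) - 2821 = 215 - 2821 = -2606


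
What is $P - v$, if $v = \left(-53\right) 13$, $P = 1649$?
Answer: $2338$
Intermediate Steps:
$v = -689$
$P - v = 1649 - -689 = 1649 + 689 = 2338$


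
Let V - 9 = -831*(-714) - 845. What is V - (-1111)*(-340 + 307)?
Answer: 555835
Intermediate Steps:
V = 592498 (V = 9 + (-831*(-714) - 845) = 9 + (593334 - 845) = 9 + 592489 = 592498)
V - (-1111)*(-340 + 307) = 592498 - (-1111)*(-340 + 307) = 592498 - (-1111)*(-33) = 592498 - 1*36663 = 592498 - 36663 = 555835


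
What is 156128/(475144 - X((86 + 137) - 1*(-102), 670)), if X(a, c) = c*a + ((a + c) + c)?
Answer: 156128/255729 ≈ 0.61052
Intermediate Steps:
X(a, c) = a + 2*c + a*c (X(a, c) = a*c + (a + 2*c) = a + 2*c + a*c)
156128/(475144 - X((86 + 137) - 1*(-102), 670)) = 156128/(475144 - (((86 + 137) - 1*(-102)) + 2*670 + ((86 + 137) - 1*(-102))*670)) = 156128/(475144 - ((223 + 102) + 1340 + (223 + 102)*670)) = 156128/(475144 - (325 + 1340 + 325*670)) = 156128/(475144 - (325 + 1340 + 217750)) = 156128/(475144 - 1*219415) = 156128/(475144 - 219415) = 156128/255729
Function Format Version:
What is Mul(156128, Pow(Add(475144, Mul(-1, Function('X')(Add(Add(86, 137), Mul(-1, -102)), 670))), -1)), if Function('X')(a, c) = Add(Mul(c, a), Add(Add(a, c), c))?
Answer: Rational(156128, 255729) ≈ 0.61052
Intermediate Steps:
Function('X')(a, c) = Add(a, Mul(2, c), Mul(a, c)) (Function('X')(a, c) = Add(Mul(a, c), Add(a, Mul(2, c))) = Add(a, Mul(2, c), Mul(a, c)))
Mul(156128, Pow(Add(475144, Mul(-1, Function('X')(Add(Add(86, 137), Mul(-1, -102)), 670))), -1)) = Mul(156128, Pow(Add(475144, Mul(-1, Add(Add(Add(86, 137), Mul(-1, -102)), Mul(2, 670), Mul(Add(Add(86, 137), Mul(-1, -102)), 670)))), -1)) = Mul(156128, Pow(Add(475144, Mul(-1, Add(Add(223, 102), 1340, Mul(Add(223, 102), 670)))), -1)) = Mul(156128, Pow(Add(475144, Mul(-1, Add(325, 1340, Mul(325, 670)))), -1)) = Mul(156128, Pow(Add(475144, Mul(-1, Add(325, 1340, 217750))), -1)) = Mul(156128, Pow(Add(475144, Mul(-1, 219415)), -1)) = Mul(156128, Pow(Add(475144, -219415), -1)) = Mul(156128, Pow(255729, -1)) = Mul(156128, Rational(1, 255729)) = Rational(156128, 255729)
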